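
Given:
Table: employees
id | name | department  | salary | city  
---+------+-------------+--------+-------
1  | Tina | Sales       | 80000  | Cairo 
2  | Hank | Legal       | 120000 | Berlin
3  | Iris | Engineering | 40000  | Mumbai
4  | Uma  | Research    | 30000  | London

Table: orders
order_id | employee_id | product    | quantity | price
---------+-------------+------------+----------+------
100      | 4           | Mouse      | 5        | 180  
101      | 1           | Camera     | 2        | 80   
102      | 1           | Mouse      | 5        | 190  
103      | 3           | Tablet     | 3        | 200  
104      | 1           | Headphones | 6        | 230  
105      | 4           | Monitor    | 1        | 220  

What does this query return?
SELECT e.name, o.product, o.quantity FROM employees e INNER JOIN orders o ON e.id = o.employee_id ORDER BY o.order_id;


Joining employees.id = orders.employee_id:
  employee Uma (id=4) -> order Mouse
  employee Tina (id=1) -> order Camera
  employee Tina (id=1) -> order Mouse
  employee Iris (id=3) -> order Tablet
  employee Tina (id=1) -> order Headphones
  employee Uma (id=4) -> order Monitor


6 rows:
Uma, Mouse, 5
Tina, Camera, 2
Tina, Mouse, 5
Iris, Tablet, 3
Tina, Headphones, 6
Uma, Monitor, 1


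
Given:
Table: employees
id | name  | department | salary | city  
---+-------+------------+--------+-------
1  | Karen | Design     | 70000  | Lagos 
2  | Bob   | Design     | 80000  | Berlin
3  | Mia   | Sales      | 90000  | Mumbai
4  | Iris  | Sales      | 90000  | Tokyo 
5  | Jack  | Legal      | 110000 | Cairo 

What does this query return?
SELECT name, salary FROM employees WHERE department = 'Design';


Filtering: department = 'Design'
Matching rows: 2

2 rows:
Karen, 70000
Bob, 80000


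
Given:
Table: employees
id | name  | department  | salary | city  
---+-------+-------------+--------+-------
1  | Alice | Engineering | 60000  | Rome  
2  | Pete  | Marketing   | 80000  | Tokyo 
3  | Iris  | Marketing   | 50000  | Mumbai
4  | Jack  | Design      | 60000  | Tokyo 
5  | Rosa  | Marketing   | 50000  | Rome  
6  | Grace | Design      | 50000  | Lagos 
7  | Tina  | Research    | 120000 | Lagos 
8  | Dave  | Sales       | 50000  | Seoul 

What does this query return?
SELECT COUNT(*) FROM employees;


COUNT(*) counts all rows

8


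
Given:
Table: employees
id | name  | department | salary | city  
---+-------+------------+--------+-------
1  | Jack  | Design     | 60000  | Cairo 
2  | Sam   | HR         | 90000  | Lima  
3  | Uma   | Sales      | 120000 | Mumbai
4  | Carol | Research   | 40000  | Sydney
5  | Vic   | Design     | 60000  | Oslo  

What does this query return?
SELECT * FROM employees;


SELECT * returns all 5 rows with all columns

5 rows:
1, Jack, Design, 60000, Cairo
2, Sam, HR, 90000, Lima
3, Uma, Sales, 120000, Mumbai
4, Carol, Research, 40000, Sydney
5, Vic, Design, 60000, Oslo


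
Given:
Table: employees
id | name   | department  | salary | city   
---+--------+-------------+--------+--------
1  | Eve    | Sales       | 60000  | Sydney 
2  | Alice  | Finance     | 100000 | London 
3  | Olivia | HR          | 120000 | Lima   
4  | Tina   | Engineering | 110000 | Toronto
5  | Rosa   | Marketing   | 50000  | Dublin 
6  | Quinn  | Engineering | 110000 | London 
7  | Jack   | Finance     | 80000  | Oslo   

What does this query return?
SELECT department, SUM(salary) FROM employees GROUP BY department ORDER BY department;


Summing salary within each department:
  Engineering: 110000 + 110000 = 220000
  Finance: 100000 + 80000 = 180000
  HR: 120000 = 120000
  Marketing: 50000 = 50000
  Sales: 60000 = 60000


5 groups:
Engineering, 220000
Finance, 180000
HR, 120000
Marketing, 50000
Sales, 60000


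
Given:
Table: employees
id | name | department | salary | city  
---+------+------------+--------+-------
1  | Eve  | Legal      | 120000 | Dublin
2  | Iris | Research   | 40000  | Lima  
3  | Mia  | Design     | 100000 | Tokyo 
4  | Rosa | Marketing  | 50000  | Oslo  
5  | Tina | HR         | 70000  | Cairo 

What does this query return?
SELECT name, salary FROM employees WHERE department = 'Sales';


Filtering: department = 'Sales'
Matching rows: 0

Empty result set (0 rows)


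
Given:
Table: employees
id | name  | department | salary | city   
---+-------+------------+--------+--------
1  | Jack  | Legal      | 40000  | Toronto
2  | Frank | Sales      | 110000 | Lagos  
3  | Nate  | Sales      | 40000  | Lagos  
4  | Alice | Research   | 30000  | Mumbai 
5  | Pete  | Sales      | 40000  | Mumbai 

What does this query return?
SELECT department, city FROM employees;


Projecting columns: department, city

5 rows:
Legal, Toronto
Sales, Lagos
Sales, Lagos
Research, Mumbai
Sales, Mumbai


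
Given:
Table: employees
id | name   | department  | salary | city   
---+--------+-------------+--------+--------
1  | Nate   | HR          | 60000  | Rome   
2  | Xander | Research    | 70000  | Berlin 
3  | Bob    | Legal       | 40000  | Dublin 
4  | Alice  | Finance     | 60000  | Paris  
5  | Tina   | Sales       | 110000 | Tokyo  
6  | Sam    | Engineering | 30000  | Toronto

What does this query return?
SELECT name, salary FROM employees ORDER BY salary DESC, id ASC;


Sorting by salary DESC, then id ASC for ties

6 rows:
Tina, 110000
Xander, 70000
Nate, 60000
Alice, 60000
Bob, 40000
Sam, 30000


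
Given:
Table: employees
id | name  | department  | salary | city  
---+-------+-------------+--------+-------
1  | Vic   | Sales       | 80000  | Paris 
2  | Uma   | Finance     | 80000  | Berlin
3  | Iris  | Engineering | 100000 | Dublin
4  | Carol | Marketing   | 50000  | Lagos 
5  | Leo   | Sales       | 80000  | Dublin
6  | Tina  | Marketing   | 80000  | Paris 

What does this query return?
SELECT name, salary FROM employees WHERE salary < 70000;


Filtering: salary < 70000
Matching: 1 rows

1 rows:
Carol, 50000


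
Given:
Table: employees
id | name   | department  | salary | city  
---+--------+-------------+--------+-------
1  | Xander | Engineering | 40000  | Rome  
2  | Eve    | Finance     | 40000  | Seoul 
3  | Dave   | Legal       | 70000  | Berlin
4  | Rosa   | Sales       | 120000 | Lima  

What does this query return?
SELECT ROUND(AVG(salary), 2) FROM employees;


SUM(salary) = 270000
COUNT = 4
ROUND(AVG, 2) = ROUND(270000 / 4, 2) = 67500.0

67500.0


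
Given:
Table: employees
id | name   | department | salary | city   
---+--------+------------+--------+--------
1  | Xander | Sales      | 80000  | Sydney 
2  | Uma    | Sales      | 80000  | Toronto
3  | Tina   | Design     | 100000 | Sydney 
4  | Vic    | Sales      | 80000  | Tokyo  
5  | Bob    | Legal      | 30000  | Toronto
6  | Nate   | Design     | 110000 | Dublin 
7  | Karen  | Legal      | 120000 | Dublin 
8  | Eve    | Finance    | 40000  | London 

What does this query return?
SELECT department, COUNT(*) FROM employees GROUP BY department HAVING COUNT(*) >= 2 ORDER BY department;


Groups with count >= 2:
  Design: 2 -> PASS
  Legal: 2 -> PASS
  Sales: 3 -> PASS
  Finance: 1 -> filtered out


3 groups:
Design, 2
Legal, 2
Sales, 3


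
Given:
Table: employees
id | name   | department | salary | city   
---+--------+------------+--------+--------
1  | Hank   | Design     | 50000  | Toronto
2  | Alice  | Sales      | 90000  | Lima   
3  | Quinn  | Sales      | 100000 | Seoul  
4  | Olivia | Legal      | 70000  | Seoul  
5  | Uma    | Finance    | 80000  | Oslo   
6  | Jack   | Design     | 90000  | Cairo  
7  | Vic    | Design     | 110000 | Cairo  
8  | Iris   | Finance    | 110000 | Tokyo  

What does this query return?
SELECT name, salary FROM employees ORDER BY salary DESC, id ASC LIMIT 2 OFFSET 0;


Sort by salary DESC (id ASC tiebreak), then skip 0 and take 2
Rows 1 through 2

2 rows:
Vic, 110000
Iris, 110000


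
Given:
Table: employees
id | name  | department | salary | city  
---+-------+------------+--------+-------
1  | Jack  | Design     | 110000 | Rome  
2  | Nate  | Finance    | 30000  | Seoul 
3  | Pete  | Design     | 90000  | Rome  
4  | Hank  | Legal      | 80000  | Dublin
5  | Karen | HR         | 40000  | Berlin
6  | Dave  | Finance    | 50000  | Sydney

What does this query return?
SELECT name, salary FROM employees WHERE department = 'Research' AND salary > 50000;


Filtering: department = 'Research' AND salary > 50000
Matching: 0 rows

Empty result set (0 rows)


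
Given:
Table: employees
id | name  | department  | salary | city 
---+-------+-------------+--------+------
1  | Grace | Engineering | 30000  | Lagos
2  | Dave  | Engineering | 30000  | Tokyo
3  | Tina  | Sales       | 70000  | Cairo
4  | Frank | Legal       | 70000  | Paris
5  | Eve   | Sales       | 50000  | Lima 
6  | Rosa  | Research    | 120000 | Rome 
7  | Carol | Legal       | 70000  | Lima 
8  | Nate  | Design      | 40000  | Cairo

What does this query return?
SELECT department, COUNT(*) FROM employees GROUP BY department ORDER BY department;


Assigning each row to its department group:
  Grace -> Engineering
  Dave -> Engineering
  Tina -> Sales
  Frank -> Legal
  Eve -> Sales
  Rosa -> Research
  Carol -> Legal
  Nate -> Design


5 groups:
Design, 1
Engineering, 2
Legal, 2
Research, 1
Sales, 2


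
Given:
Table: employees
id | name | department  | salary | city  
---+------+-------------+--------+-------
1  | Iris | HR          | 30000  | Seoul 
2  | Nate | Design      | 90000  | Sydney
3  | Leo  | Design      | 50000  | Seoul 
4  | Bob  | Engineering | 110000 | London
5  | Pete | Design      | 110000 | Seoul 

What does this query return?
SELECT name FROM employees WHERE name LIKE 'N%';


LIKE 'N%' matches names starting with 'N'
Matching: 1

1 rows:
Nate


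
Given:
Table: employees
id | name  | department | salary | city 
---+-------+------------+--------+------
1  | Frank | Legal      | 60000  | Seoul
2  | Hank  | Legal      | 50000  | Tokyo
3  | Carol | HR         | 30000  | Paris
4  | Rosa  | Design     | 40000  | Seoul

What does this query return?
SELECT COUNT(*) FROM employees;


COUNT(*) counts all rows

4


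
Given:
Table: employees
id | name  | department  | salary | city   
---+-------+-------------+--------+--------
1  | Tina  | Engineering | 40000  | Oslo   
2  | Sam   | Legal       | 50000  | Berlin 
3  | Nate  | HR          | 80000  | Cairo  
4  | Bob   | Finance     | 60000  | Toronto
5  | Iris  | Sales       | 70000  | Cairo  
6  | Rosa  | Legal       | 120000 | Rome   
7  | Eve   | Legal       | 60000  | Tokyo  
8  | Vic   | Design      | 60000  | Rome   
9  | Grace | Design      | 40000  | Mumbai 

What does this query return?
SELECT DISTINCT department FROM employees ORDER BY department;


All 'department' values (row order): Engineering, Legal, HR, Finance, Sales, Legal, Legal, Design, Design
Removing duplicates leaves 6 unique value(s).

6 values:
Design
Engineering
Finance
HR
Legal
Sales


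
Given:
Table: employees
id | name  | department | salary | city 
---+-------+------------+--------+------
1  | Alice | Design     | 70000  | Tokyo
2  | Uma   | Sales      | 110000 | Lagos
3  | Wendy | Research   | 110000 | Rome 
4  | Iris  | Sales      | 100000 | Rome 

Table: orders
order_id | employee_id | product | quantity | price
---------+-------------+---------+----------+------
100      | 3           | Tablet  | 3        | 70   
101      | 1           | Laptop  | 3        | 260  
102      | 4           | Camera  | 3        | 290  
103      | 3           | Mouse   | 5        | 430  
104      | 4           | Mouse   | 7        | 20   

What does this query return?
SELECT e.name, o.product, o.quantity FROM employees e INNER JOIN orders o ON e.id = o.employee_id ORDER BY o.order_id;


Joining employees.id = orders.employee_id:
  employee Wendy (id=3) -> order Tablet
  employee Alice (id=1) -> order Laptop
  employee Iris (id=4) -> order Camera
  employee Wendy (id=3) -> order Mouse
  employee Iris (id=4) -> order Mouse


5 rows:
Wendy, Tablet, 3
Alice, Laptop, 3
Iris, Camera, 3
Wendy, Mouse, 5
Iris, Mouse, 7


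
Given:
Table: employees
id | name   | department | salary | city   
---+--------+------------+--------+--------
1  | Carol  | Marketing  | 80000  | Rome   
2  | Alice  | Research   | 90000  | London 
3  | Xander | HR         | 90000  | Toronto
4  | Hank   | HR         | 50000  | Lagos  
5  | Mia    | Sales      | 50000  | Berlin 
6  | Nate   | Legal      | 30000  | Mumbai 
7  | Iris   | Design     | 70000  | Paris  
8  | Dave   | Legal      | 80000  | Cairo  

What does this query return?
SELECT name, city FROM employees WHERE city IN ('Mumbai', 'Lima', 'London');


Filtering: city IN ('Mumbai', 'Lima', 'London')
Matching: 2 rows

2 rows:
Alice, London
Nate, Mumbai


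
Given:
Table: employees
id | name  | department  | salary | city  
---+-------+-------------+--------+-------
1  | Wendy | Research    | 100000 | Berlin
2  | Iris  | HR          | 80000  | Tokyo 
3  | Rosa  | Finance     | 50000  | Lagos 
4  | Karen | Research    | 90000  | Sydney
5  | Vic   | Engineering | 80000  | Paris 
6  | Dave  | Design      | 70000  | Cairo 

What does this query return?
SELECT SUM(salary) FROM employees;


SUM(salary) = 100000 + 80000 + 50000 + 90000 + 80000 + 70000 = 470000

470000


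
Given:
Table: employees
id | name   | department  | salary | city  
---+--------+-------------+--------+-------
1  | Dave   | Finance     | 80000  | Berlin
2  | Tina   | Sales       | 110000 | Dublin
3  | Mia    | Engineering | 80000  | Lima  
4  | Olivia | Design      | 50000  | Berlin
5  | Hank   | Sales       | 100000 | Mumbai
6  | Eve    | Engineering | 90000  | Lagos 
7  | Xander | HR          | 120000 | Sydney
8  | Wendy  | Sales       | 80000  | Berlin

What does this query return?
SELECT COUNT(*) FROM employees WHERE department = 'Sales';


Counting rows where department = 'Sales'
  Tina -> MATCH
  Hank -> MATCH
  Wendy -> MATCH


3


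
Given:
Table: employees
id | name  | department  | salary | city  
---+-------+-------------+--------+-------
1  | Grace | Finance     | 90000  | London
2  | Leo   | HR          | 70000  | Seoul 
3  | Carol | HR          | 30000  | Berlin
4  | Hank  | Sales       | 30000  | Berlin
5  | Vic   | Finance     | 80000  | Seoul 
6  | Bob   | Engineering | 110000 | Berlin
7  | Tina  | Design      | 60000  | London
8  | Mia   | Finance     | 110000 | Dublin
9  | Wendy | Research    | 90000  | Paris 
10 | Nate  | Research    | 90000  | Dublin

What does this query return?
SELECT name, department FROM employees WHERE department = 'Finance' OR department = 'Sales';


Filtering: department = 'Finance' OR 'Sales'
Matching: 4 rows

4 rows:
Grace, Finance
Hank, Sales
Vic, Finance
Mia, Finance


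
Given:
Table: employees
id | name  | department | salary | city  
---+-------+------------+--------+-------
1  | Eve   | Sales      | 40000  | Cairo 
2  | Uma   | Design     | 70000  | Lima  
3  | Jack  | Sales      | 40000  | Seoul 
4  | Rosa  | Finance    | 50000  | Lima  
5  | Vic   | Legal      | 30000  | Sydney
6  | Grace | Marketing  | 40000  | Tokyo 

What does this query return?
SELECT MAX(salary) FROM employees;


Salaries: 40000, 70000, 40000, 50000, 30000, 40000
MAX = 70000

70000


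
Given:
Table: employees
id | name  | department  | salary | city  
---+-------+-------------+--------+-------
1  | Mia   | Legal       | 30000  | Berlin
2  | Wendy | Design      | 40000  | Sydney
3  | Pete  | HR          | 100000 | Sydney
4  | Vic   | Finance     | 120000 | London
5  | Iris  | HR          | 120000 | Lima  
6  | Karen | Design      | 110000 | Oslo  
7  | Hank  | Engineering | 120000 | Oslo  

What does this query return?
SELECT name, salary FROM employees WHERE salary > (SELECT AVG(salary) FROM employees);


Subquery: AVG(salary) = 91428.57
Filtering: salary > 91428.57
  Pete (100000) -> MATCH
  Vic (120000) -> MATCH
  Iris (120000) -> MATCH
  Karen (110000) -> MATCH
  Hank (120000) -> MATCH


5 rows:
Pete, 100000
Vic, 120000
Iris, 120000
Karen, 110000
Hank, 120000


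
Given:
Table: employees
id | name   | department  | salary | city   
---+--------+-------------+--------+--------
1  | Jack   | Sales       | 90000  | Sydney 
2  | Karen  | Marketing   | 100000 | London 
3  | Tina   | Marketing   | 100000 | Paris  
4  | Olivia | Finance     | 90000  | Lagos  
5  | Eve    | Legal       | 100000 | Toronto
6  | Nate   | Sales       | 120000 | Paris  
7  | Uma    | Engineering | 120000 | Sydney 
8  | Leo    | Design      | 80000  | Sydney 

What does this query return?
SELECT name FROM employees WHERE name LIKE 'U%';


LIKE 'U%' matches names starting with 'U'
Matching: 1

1 rows:
Uma


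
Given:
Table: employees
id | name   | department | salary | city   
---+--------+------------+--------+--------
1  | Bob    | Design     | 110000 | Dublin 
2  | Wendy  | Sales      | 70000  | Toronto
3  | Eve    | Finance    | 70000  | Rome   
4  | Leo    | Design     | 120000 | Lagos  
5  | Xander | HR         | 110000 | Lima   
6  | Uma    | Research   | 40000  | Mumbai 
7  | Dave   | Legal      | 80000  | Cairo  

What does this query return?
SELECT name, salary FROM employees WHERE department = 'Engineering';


Filtering: department = 'Engineering'
Matching rows: 0

Empty result set (0 rows)


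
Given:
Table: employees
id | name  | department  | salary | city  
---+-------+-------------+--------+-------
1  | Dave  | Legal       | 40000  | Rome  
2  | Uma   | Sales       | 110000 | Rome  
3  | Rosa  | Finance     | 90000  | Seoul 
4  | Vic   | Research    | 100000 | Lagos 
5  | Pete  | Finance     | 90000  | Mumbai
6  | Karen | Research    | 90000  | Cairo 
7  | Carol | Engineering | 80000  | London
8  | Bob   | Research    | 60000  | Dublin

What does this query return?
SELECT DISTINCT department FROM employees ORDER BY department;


All 'department' values (row order): Legal, Sales, Finance, Research, Finance, Research, Engineering, Research
Removing duplicates leaves 5 unique value(s).

5 values:
Engineering
Finance
Legal
Research
Sales


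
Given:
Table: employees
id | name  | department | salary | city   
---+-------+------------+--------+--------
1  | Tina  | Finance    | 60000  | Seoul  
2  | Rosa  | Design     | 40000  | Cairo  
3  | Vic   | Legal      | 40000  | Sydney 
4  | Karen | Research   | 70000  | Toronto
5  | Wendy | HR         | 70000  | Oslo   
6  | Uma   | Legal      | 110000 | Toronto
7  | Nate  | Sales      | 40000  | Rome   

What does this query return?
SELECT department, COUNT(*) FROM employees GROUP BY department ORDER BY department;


Assigning each row to its department group:
  Tina -> Finance
  Rosa -> Design
  Vic -> Legal
  Karen -> Research
  Wendy -> HR
  Uma -> Legal
  Nate -> Sales


6 groups:
Design, 1
Finance, 1
HR, 1
Legal, 2
Research, 1
Sales, 1


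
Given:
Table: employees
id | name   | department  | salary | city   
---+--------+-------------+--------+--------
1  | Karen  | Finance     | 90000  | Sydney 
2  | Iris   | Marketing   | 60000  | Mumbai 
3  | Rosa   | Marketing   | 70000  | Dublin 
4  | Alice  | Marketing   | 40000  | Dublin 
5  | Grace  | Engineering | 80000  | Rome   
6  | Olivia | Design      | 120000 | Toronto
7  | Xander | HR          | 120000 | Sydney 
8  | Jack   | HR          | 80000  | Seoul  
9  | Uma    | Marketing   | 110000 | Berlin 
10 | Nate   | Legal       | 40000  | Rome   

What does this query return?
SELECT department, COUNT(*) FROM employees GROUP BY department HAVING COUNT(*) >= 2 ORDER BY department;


Groups with count >= 2:
  HR: 2 -> PASS
  Marketing: 4 -> PASS
  Design: 1 -> filtered out
  Engineering: 1 -> filtered out
  Finance: 1 -> filtered out
  Legal: 1 -> filtered out


2 groups:
HR, 2
Marketing, 4


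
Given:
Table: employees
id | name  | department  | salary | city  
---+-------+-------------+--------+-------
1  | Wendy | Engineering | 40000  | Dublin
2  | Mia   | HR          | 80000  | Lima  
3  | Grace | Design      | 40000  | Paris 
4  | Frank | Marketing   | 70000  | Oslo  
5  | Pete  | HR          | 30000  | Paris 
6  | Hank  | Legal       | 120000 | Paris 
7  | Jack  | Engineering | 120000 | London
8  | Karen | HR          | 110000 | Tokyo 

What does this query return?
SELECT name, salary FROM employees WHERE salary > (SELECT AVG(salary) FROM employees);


Subquery: AVG(salary) = 76250.0
Filtering: salary > 76250.0
  Mia (80000) -> MATCH
  Hank (120000) -> MATCH
  Jack (120000) -> MATCH
  Karen (110000) -> MATCH


4 rows:
Mia, 80000
Hank, 120000
Jack, 120000
Karen, 110000


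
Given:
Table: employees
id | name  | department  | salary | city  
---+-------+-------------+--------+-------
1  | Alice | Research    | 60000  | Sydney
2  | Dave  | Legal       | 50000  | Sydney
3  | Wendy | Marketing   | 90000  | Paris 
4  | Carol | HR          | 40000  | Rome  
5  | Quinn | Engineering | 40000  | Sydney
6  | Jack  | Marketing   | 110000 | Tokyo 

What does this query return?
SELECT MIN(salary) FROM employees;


Salaries: 60000, 50000, 90000, 40000, 40000, 110000
MIN = 40000

40000


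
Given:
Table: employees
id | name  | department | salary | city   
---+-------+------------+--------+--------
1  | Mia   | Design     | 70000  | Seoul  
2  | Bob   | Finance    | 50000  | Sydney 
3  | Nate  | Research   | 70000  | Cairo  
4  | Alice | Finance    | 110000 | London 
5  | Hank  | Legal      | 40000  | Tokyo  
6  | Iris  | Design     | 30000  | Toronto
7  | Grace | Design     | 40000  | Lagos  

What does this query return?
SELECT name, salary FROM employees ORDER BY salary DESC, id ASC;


Sorting by salary DESC, then id ASC for ties

7 rows:
Alice, 110000
Mia, 70000
Nate, 70000
Bob, 50000
Hank, 40000
Grace, 40000
Iris, 30000


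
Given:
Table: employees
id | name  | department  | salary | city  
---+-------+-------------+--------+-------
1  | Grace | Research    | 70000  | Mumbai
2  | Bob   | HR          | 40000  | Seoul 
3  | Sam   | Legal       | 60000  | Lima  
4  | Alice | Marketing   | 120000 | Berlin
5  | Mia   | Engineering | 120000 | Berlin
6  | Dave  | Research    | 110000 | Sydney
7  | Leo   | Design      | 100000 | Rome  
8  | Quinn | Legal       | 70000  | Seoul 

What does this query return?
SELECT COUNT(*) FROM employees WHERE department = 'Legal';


Counting rows where department = 'Legal'
  Sam -> MATCH
  Quinn -> MATCH


2


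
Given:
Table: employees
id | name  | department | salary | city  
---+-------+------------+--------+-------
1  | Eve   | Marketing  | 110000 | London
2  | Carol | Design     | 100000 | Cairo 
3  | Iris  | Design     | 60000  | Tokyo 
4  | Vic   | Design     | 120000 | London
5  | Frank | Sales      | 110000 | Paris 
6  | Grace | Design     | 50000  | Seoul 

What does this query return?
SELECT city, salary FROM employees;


Projecting columns: city, salary

6 rows:
London, 110000
Cairo, 100000
Tokyo, 60000
London, 120000
Paris, 110000
Seoul, 50000


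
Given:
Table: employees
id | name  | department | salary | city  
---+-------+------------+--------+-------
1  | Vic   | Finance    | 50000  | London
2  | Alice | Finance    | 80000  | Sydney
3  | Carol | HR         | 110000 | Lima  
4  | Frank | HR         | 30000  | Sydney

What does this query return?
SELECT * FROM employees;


SELECT * returns all 4 rows with all columns

4 rows:
1, Vic, Finance, 50000, London
2, Alice, Finance, 80000, Sydney
3, Carol, HR, 110000, Lima
4, Frank, HR, 30000, Sydney


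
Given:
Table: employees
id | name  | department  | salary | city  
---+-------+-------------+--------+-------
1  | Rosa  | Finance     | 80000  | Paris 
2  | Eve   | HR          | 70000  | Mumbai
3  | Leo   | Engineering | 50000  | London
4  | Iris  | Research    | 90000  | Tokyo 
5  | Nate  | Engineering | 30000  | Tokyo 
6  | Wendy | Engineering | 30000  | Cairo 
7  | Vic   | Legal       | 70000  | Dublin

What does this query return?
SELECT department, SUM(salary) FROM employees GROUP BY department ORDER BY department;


Summing salary within each department:
  Engineering: 50000 + 30000 + 30000 = 110000
  Finance: 80000 = 80000
  HR: 70000 = 70000
  Legal: 70000 = 70000
  Research: 90000 = 90000


5 groups:
Engineering, 110000
Finance, 80000
HR, 70000
Legal, 70000
Research, 90000


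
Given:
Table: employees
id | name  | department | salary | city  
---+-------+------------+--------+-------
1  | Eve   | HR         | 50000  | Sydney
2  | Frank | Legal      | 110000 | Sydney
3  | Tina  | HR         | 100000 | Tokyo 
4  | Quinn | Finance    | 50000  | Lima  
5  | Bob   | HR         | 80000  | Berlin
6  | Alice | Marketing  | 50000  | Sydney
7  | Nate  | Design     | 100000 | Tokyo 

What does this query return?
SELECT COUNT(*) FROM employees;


COUNT(*) counts all rows

7


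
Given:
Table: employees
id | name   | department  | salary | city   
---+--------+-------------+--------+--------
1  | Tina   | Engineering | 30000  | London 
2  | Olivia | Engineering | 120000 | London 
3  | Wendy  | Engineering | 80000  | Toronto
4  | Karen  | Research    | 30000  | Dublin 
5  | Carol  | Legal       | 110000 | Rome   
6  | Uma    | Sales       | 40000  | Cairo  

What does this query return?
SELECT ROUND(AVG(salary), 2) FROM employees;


SUM(salary) = 410000
COUNT = 6
ROUND(AVG, 2) = ROUND(410000 / 6, 2) = 68333.33

68333.33


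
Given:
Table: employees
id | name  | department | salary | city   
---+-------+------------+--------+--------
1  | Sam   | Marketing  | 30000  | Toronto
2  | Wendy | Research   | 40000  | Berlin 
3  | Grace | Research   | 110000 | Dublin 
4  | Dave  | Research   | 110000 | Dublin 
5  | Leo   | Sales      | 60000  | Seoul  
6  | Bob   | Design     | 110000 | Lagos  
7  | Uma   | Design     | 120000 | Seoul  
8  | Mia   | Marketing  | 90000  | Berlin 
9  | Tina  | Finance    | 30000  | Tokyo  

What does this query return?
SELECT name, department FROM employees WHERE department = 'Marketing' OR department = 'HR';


Filtering: department = 'Marketing' OR 'HR'
Matching: 2 rows

2 rows:
Sam, Marketing
Mia, Marketing


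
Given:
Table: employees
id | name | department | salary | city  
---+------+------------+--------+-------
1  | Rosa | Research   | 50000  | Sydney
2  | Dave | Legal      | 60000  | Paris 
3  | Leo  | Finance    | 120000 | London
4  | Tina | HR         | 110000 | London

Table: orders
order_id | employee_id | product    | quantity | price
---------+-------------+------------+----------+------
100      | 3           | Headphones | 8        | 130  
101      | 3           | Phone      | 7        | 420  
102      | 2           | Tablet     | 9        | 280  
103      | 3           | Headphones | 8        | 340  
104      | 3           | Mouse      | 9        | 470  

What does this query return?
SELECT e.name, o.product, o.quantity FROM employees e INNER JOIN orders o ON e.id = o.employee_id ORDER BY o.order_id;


Joining employees.id = orders.employee_id:
  employee Leo (id=3) -> order Headphones
  employee Leo (id=3) -> order Phone
  employee Dave (id=2) -> order Tablet
  employee Leo (id=3) -> order Headphones
  employee Leo (id=3) -> order Mouse


5 rows:
Leo, Headphones, 8
Leo, Phone, 7
Dave, Tablet, 9
Leo, Headphones, 8
Leo, Mouse, 9


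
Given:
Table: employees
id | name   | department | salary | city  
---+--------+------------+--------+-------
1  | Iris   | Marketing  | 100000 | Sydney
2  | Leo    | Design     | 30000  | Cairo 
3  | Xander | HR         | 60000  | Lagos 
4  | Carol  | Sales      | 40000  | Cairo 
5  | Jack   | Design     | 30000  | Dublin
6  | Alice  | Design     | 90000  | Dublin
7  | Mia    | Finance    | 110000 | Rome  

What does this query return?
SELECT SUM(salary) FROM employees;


SUM(salary) = 100000 + 30000 + 60000 + 40000 + 30000 + 90000 + 110000 = 460000

460000


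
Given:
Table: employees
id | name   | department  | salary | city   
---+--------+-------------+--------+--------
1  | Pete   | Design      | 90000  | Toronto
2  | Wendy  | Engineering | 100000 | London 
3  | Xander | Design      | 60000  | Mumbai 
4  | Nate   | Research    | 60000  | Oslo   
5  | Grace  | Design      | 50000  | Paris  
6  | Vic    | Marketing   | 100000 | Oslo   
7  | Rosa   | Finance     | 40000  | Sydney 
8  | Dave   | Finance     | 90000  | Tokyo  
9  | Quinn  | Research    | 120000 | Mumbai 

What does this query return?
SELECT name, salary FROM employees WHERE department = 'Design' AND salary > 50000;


Filtering: department = 'Design' AND salary > 50000
Matching: 2 rows

2 rows:
Pete, 90000
Xander, 60000


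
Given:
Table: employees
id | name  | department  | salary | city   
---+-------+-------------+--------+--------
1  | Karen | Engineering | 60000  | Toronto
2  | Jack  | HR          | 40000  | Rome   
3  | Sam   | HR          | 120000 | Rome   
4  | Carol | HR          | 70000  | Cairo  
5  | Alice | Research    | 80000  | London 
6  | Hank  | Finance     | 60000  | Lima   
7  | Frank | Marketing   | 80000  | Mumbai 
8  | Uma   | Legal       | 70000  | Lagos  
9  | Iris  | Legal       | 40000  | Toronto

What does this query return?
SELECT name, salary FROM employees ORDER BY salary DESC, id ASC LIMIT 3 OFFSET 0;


Sort by salary DESC (id ASC tiebreak), then skip 0 and take 3
Rows 1 through 3

3 rows:
Sam, 120000
Alice, 80000
Frank, 80000


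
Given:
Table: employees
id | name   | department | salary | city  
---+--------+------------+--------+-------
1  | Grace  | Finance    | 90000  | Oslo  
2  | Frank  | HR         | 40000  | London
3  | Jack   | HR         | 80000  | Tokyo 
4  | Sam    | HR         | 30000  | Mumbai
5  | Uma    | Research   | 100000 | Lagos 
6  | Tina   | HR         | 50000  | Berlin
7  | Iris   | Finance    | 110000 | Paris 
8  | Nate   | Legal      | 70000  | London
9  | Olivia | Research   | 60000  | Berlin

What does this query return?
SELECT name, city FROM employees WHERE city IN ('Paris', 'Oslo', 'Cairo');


Filtering: city IN ('Paris', 'Oslo', 'Cairo')
Matching: 2 rows

2 rows:
Grace, Oslo
Iris, Paris


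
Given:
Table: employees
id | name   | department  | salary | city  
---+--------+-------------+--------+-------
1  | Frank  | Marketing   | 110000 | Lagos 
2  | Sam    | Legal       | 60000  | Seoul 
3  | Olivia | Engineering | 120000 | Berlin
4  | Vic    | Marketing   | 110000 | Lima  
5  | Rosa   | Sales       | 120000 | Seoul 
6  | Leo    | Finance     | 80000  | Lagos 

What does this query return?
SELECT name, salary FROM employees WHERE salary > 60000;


Filtering: salary > 60000
Matching: 5 rows

5 rows:
Frank, 110000
Olivia, 120000
Vic, 110000
Rosa, 120000
Leo, 80000


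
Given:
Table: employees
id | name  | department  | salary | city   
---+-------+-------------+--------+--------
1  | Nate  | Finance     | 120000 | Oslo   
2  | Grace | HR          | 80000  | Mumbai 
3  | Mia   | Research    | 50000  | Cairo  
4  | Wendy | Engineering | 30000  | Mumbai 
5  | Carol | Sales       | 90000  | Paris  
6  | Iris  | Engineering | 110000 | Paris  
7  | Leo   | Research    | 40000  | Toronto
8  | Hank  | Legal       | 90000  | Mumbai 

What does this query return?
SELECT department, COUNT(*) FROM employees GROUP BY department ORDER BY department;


Assigning each row to its department group:
  Nate -> Finance
  Grace -> HR
  Mia -> Research
  Wendy -> Engineering
  Carol -> Sales
  Iris -> Engineering
  Leo -> Research
  Hank -> Legal


6 groups:
Engineering, 2
Finance, 1
HR, 1
Legal, 1
Research, 2
Sales, 1


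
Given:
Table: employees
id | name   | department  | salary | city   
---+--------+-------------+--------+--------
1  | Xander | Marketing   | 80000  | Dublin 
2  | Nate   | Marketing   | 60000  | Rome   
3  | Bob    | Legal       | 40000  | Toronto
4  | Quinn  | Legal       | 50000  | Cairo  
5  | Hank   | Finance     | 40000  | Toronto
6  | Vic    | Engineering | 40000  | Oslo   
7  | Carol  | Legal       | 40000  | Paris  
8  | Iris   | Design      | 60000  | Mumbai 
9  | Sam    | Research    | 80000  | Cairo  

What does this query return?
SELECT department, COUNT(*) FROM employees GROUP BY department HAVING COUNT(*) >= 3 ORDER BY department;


Groups with count >= 3:
  Legal: 3 -> PASS
  Design: 1 -> filtered out
  Engineering: 1 -> filtered out
  Finance: 1 -> filtered out
  Marketing: 2 -> filtered out
  Research: 1 -> filtered out


1 groups:
Legal, 3


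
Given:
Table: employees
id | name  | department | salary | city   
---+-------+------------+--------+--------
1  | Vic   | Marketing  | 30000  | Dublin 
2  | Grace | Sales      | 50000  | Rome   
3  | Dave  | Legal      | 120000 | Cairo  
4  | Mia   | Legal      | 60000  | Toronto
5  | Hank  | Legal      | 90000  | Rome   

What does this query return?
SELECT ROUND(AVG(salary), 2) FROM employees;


SUM(salary) = 350000
COUNT = 5
ROUND(AVG, 2) = ROUND(350000 / 5, 2) = 70000.0

70000.0


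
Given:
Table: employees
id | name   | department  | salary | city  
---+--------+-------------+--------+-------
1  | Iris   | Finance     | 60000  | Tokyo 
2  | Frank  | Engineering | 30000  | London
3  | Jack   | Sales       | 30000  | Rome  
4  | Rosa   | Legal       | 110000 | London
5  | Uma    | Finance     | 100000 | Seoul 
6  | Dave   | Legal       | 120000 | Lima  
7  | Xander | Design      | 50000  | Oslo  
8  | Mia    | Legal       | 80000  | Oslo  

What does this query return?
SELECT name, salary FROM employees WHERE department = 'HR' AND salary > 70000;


Filtering: department = 'HR' AND salary > 70000
Matching: 0 rows

Empty result set (0 rows)


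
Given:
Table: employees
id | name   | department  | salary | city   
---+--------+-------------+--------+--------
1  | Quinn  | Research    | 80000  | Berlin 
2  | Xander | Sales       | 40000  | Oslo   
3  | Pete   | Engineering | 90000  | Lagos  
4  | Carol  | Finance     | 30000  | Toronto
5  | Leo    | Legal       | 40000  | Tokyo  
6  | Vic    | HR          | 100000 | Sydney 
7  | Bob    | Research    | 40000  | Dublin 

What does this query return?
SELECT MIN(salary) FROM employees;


Salaries: 80000, 40000, 90000, 30000, 40000, 100000, 40000
MIN = 30000

30000


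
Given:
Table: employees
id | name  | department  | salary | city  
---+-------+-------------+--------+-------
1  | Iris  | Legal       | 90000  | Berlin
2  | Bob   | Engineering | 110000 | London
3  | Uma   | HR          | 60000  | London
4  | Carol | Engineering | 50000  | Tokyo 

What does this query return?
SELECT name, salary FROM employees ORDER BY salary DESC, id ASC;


Sorting by salary DESC, then id ASC for ties

4 rows:
Bob, 110000
Iris, 90000
Uma, 60000
Carol, 50000


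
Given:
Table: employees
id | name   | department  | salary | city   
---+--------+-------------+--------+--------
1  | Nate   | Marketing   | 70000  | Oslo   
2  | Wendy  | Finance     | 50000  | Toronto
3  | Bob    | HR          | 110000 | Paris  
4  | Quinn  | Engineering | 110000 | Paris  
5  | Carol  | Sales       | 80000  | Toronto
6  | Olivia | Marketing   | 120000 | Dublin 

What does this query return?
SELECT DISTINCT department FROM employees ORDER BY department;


All 'department' values (row order): Marketing, Finance, HR, Engineering, Sales, Marketing
Removing duplicates leaves 5 unique value(s).

5 values:
Engineering
Finance
HR
Marketing
Sales


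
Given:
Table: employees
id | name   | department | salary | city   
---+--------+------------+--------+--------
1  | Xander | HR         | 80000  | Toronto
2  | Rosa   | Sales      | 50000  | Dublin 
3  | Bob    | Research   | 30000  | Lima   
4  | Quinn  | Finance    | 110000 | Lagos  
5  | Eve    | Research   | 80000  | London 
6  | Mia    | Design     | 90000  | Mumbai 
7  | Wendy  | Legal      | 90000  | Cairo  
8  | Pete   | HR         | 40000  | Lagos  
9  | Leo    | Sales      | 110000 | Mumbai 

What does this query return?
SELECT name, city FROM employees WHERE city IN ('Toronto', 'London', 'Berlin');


Filtering: city IN ('Toronto', 'London', 'Berlin')
Matching: 2 rows

2 rows:
Xander, Toronto
Eve, London


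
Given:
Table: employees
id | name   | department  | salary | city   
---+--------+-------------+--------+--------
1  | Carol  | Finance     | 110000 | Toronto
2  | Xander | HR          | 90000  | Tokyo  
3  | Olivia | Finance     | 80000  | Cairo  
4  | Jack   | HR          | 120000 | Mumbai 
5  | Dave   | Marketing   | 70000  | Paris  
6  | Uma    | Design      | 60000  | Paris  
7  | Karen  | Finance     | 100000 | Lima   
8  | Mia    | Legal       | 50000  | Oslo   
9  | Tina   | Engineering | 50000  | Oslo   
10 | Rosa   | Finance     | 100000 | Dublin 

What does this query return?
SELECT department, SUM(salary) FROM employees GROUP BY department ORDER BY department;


Summing salary within each department:
  Design: 60000 = 60000
  Engineering: 50000 = 50000
  Finance: 110000 + 80000 + 100000 + 100000 = 390000
  HR: 90000 + 120000 = 210000
  Legal: 50000 = 50000
  Marketing: 70000 = 70000


6 groups:
Design, 60000
Engineering, 50000
Finance, 390000
HR, 210000
Legal, 50000
Marketing, 70000


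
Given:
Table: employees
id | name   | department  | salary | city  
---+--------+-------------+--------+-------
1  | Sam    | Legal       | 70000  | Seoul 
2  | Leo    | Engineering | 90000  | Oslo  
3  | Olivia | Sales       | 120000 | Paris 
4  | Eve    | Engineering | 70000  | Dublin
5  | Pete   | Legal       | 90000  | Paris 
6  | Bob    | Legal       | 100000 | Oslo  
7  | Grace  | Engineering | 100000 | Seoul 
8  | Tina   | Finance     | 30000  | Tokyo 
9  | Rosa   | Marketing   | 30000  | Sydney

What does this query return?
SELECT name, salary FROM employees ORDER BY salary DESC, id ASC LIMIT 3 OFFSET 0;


Sort by salary DESC (id ASC tiebreak), then skip 0 and take 3
Rows 1 through 3

3 rows:
Olivia, 120000
Bob, 100000
Grace, 100000


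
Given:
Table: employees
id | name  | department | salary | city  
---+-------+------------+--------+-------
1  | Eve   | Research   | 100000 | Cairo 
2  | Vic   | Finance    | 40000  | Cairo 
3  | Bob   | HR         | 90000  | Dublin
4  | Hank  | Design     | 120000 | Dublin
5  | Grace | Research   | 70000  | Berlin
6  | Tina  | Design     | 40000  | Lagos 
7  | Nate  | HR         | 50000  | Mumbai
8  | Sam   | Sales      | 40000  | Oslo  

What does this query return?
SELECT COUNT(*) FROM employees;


COUNT(*) counts all rows

8


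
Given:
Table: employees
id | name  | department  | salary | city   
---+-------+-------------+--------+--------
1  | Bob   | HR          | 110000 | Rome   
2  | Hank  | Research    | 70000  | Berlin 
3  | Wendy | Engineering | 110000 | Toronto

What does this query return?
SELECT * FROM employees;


SELECT * returns all 3 rows with all columns

3 rows:
1, Bob, HR, 110000, Rome
2, Hank, Research, 70000, Berlin
3, Wendy, Engineering, 110000, Toronto


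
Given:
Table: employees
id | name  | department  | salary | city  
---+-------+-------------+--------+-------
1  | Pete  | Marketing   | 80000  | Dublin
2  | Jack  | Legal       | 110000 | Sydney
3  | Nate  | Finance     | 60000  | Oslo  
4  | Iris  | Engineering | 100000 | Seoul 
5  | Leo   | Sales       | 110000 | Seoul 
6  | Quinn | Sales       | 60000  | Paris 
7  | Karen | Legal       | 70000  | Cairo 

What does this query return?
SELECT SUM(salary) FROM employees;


SUM(salary) = 80000 + 110000 + 60000 + 100000 + 110000 + 60000 + 70000 = 590000

590000


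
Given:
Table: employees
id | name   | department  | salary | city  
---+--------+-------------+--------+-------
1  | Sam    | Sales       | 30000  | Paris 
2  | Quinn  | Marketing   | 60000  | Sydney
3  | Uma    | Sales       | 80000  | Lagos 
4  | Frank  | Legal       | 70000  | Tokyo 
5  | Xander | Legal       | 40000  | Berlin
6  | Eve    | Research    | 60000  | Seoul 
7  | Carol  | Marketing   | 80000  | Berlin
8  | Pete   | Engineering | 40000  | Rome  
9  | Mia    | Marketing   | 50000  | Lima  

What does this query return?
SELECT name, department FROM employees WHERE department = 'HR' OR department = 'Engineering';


Filtering: department = 'HR' OR 'Engineering'
Matching: 1 rows

1 rows:
Pete, Engineering


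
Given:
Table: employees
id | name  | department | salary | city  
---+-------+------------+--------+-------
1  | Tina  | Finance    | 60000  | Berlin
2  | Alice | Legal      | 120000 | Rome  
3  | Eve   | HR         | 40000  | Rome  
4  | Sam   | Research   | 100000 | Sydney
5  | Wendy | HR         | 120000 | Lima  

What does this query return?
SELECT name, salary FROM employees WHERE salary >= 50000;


Filtering: salary >= 50000
Matching: 4 rows

4 rows:
Tina, 60000
Alice, 120000
Sam, 100000
Wendy, 120000
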